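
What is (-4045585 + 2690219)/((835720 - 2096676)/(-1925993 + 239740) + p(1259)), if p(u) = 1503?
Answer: -2285489983598/2535699215 ≈ -901.33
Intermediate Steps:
(-4045585 + 2690219)/((835720 - 2096676)/(-1925993 + 239740) + p(1259)) = (-4045585 + 2690219)/((835720 - 2096676)/(-1925993 + 239740) + 1503) = -1355366/(-1260956/(-1686253) + 1503) = -1355366/(-1260956*(-1/1686253) + 1503) = -1355366/(1260956/1686253 + 1503) = -1355366/2535699215/1686253 = -1355366*1686253/2535699215 = -2285489983598/2535699215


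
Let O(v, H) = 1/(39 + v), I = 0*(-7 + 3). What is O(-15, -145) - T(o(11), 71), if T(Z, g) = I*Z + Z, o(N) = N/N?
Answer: -23/24 ≈ -0.95833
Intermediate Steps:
I = 0 (I = 0*(-4) = 0)
o(N) = 1
T(Z, g) = Z (T(Z, g) = 0*Z + Z = 0 + Z = Z)
O(-15, -145) - T(o(11), 71) = 1/(39 - 15) - 1*1 = 1/24 - 1 = -23/24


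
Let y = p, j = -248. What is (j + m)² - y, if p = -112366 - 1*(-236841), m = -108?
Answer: 2261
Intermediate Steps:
p = 124475 (p = -112366 + 236841 = 124475)
y = 124475
(j + m)² - y = (-248 - 108)² - 1*124475 = (-356)² - 124475 = 126736 - 124475 = 2261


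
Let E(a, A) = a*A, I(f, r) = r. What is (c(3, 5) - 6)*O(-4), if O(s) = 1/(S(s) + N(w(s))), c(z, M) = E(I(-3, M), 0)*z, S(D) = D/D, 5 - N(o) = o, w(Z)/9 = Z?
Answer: -1/7 ≈ -0.14286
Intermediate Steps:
w(Z) = 9*Z
N(o) = 5 - o
S(D) = 1
E(a, A) = A*a
c(z, M) = 0 (c(z, M) = (0*M)*z = 0*z = 0)
O(s) = 1/(6 - 9*s) (O(s) = 1/(1 + (5 - 9*s)) = 1/(6 - 9*s))
(c(3, 5) - 6)*O(-4) = (0 - 6)*(-1/(-6 + 9*(-4))) = -(-6)/(-6 - 36) = -(-6)/(-42) = -(-6)*(-1)/42 = -6*1/42 = -1/7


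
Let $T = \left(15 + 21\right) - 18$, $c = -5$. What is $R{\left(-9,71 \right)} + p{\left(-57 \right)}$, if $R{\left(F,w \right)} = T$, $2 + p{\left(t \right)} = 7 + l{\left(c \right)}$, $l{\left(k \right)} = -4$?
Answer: $19$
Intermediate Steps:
$T = 18$ ($T = 36 - 18 = 18$)
$p{\left(t \right)} = 1$ ($p{\left(t \right)} = -2 + \left(7 - 4\right) = -2 + 3 = 1$)
$R{\left(F,w \right)} = 18$
$R{\left(-9,71 \right)} + p{\left(-57 \right)} = 18 + 1 = 19$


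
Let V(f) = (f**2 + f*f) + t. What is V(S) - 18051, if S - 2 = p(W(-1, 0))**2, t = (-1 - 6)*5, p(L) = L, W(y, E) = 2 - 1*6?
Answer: -17438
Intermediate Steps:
W(y, E) = -4 (W(y, E) = 2 - 6 = -4)
t = -35 (t = -7*5 = -35)
S = 18 (S = 2 + (-4)**2 = 2 + 16 = 18)
V(f) = -35 + 2*f**2 (V(f) = (f**2 + f*f) - 35 = (f**2 + f**2) - 35 = 2*f**2 - 35 = -35 + 2*f**2)
V(S) - 18051 = (-35 + 2*18**2) - 18051 = (-35 + 2*324) - 18051 = (-35 + 648) - 18051 = 613 - 18051 = -17438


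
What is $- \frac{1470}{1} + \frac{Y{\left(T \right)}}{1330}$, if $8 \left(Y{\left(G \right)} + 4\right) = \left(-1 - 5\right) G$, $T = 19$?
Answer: $- \frac{7820473}{5320} \approx -1470.0$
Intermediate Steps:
$Y{\left(G \right)} = -4 - \frac{3 G}{4}$ ($Y{\left(G \right)} = -4 + \frac{\left(-1 - 5\right) G}{8} = -4 + \frac{\left(-6\right) G}{8} = -4 - \frac{3 G}{4}$)
$- \frac{1470}{1} + \frac{Y{\left(T \right)}}{1330} = - \frac{1470}{1} + \frac{-4 - \frac{57}{4}}{1330} = \left(-1470\right) 1 + \left(-4 - \frac{57}{4}\right) \frac{1}{1330} = -1470 - \frac{73}{5320} = - \frac{7820473}{5320}$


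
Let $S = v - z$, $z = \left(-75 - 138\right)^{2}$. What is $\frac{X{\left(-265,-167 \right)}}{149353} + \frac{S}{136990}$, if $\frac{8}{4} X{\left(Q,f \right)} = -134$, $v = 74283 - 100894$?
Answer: $- \frac{1075960727}{2045986747} \approx -0.52589$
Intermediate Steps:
$z = 45369$ ($z = \left(-213\right)^{2} = 45369$)
$v = -26611$ ($v = 74283 - 100894 = -26611$)
$X{\left(Q,f \right)} = -67$ ($X{\left(Q,f \right)} = \frac{1}{2} \left(-134\right) = -67$)
$S = -71980$ ($S = -26611 - 45369 = -71980$)
$\frac{X{\left(-265,-167 \right)}}{149353} + \frac{S}{136990} = - \frac{67}{149353} - \frac{71980}{136990} = \left(-67\right) \frac{1}{149353} - \frac{7198}{13699} = - \frac{67}{149353} - \frac{7198}{13699} = - \frac{1075960727}{2045986747}$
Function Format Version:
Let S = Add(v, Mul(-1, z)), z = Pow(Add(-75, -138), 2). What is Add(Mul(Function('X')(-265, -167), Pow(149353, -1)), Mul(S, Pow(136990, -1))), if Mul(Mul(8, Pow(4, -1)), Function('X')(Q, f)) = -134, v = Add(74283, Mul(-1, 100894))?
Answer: Rational(-1075960727, 2045986747) ≈ -0.52589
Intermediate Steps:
z = 45369 (z = Pow(-213, 2) = 45369)
v = -26611 (v = Add(74283, -100894) = -26611)
Function('X')(Q, f) = -67 (Function('X')(Q, f) = Mul(Rational(1, 2), -134) = -67)
S = -71980 (S = Add(-26611, Mul(-1, 45369)) = Add(-26611, -45369) = -71980)
Add(Mul(Function('X')(-265, -167), Pow(149353, -1)), Mul(S, Pow(136990, -1))) = Add(Mul(-67, Pow(149353, -1)), Mul(-71980, Pow(136990, -1))) = Add(Mul(-67, Rational(1, 149353)), Mul(-71980, Rational(1, 136990))) = Add(Rational(-67, 149353), Rational(-7198, 13699)) = Rational(-1075960727, 2045986747)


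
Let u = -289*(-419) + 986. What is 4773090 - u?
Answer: 4651013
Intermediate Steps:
u = 122077 (u = 121091 + 986 = 122077)
4773090 - u = 4773090 - 1*122077 = 4773090 - 122077 = 4651013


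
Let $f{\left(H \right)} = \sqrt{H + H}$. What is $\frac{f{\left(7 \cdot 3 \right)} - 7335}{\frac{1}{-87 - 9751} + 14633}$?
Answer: $- \frac{72161730}{143959453} + \frac{9838 \sqrt{42}}{143959453} \approx -0.50082$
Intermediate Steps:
$f{\left(H \right)} = \sqrt{2} \sqrt{H}$ ($f{\left(H \right)} = \sqrt{2 H} = \sqrt{2} \sqrt{H}$)
$\frac{f{\left(7 \cdot 3 \right)} - 7335}{\frac{1}{-87 - 9751} + 14633} = \frac{\sqrt{2} \sqrt{7 \cdot 3} - 7335}{\frac{1}{-87 - 9751} + 14633} = \frac{\sqrt{2} \sqrt{21} + \left(-8513 + 1178\right)}{\frac{1}{-9838} + 14633} = \frac{\sqrt{42} - 7335}{- \frac{1}{9838} + 14633} = \frac{-7335 + \sqrt{42}}{\frac{143959453}{9838}} = \left(-7335 + \sqrt{42}\right) \frac{9838}{143959453} = - \frac{72161730}{143959453} + \frac{9838 \sqrt{42}}{143959453}$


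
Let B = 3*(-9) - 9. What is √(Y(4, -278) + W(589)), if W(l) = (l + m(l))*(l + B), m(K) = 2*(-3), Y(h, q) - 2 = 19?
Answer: 14*√1645 ≈ 567.82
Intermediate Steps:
Y(h, q) = 21 (Y(h, q) = 2 + 19 = 21)
m(K) = -6
B = -36 (B = -27 - 9 = -36)
W(l) = (-36 + l)*(-6 + l) (W(l) = (l - 6)*(l - 36) = (-6 + l)*(-36 + l) = (-36 + l)*(-6 + l))
√(Y(4, -278) + W(589)) = √(21 + (216 + 589² - 42*589)) = √(21 + (216 + 346921 - 24738)) = √(21 + 322399) = √322420 = 14*√1645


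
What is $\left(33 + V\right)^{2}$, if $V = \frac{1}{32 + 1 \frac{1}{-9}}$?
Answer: $\frac{89870400}{82369} \approx 1091.1$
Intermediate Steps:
$V = \frac{9}{287}$ ($V = \frac{1}{32 + 1 \left(- \frac{1}{9}\right)} = \frac{1}{32 - \frac{1}{9}} = \frac{1}{\frac{287}{9}} = \frac{9}{287} \approx 0.031359$)
$\left(33 + V\right)^{2} = \left(33 + \frac{9}{287}\right)^{2} = \left(\frac{9480}{287}\right)^{2} = \frac{89870400}{82369}$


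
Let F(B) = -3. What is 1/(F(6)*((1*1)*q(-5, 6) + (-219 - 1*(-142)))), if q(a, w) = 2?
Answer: 1/225 ≈ 0.0044444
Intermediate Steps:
1/(F(6)*((1*1)*q(-5, 6) + (-219 - 1*(-142)))) = 1/((-3)*((1*1)*2 + (-219 - 1*(-142)))) = -1/(3*(1*2 + (-219 + 142))) = -1/(3*(2 - 77)) = -1/3/(-75) = -1/3*(-1/75) = 1/225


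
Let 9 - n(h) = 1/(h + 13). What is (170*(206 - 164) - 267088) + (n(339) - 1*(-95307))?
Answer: -57950465/352 ≈ -1.6463e+5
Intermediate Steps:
n(h) = 9 - 1/(13 + h) (n(h) = 9 - 1/(h + 13) = 9 - 1/(13 + h))
(170*(206 - 164) - 267088) + (n(339) - 1*(-95307)) = (170*(206 - 164) - 267088) + ((116 + 9*339)/(13 + 339) - 1*(-95307)) = (170*42 - 267088) + ((116 + 3051)/352 + 95307) = (7140 - 267088) + ((1/352)*3167 + 95307) = -259948 + (3167/352 + 95307) = -259948 + 33551231/352 = -57950465/352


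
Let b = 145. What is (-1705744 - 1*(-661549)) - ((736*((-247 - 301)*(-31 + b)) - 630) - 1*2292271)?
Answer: 47228098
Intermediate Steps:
(-1705744 - 1*(-661549)) - ((736*((-247 - 301)*(-31 + b)) - 630) - 1*2292271) = (-1705744 - 1*(-661549)) - ((736*((-247 - 301)*(-31 + 145)) - 630) - 1*2292271) = (-1705744 + 661549) - ((736*(-548*114) - 630) - 2292271) = -1044195 - ((736*(-62472) - 630) - 2292271) = -1044195 - ((-45979392 - 630) - 2292271) = -1044195 - (-45980022 - 2292271) = -1044195 - 1*(-48272293) = -1044195 + 48272293 = 47228098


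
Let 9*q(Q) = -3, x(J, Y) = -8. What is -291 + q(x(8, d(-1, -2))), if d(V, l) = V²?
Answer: -874/3 ≈ -291.33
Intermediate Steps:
q(Q) = -⅓ (q(Q) = (⅑)*(-3) = -⅓)
-291 + q(x(8, d(-1, -2))) = -291 - ⅓ = -874/3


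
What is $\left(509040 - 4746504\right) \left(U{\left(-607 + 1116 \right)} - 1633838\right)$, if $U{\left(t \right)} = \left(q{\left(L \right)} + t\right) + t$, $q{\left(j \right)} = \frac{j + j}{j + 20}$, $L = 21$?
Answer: $\frac{283679476734192}{41} \approx 6.919 \cdot 10^{12}$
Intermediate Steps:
$q{\left(j \right)} = \frac{2 j}{20 + j}$
$U{\left(t \right)} = \frac{42}{41} + 2 t$ ($U{\left(t \right)} = \left(2 \cdot 21 \frac{1}{20 + 21} + t\right) + t = \left(2 \cdot 21 \cdot \frac{1}{41} + t\right) + t = \left(\frac{42}{41} + t\right) + t = \frac{42}{41} + 2 t$)
$\left(509040 - 4746504\right) \left(U{\left(-607 + 1116 \right)} - 1633838\right) = \left(509040 - 4746504\right) \left(\left(\frac{42}{41} + 2 \left(-607 + 1116\right)\right) - 1633838\right) = - 4237464 \left(\left(\frac{42}{41} + 2 \cdot 509\right) - 1633838\right) = - 4237464 \left(\left(\frac{42}{41} + 1018\right) - 1633838\right) = - 4237464 \left(\frac{41780}{41} - 1633838\right) = \left(-4237464\right) \left(- \frac{66945578}{41}\right) = \frac{283679476734192}{41}$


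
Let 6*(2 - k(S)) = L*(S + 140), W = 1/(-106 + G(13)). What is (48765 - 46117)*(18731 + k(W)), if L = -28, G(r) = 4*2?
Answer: 359344192/7 ≈ 5.1335e+7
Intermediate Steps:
G(r) = 8
W = -1/98 (W = 1/(-106 + 8) = 1/(-98) = -1/98 ≈ -0.010204)
k(S) = 1966/3 + 14*S/3 (k(S) = 2 - (-14)*(S + 140)/3 = 2 - (-14)*(140 + S)/3 = 2 - (-3920 - 28*S)/6 = 2 + (1960/3 + 14*S/3) = 1966/3 + 14*S/3)
(48765 - 46117)*(18731 + k(W)) = (48765 - 46117)*(18731 + (1966/3 + (14/3)*(-1/98))) = 2648*(18731 + (1966/3 - 1/21)) = 2648*(18731 + 4587/7) = 2648*(135704/7) = 359344192/7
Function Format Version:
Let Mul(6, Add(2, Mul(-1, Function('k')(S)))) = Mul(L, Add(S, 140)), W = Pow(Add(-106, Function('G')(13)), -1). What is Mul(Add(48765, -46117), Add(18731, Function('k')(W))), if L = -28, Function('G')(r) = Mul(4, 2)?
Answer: Rational(359344192, 7) ≈ 5.1335e+7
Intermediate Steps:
Function('G')(r) = 8
W = Rational(-1, 98) (W = Pow(Add(-106, 8), -1) = Pow(-98, -1) = Rational(-1, 98) ≈ -0.010204)
Function('k')(S) = Add(Rational(1966, 3), Mul(Rational(14, 3), S)) (Function('k')(S) = Add(2, Mul(Rational(-1, 6), Mul(-28, Add(S, 140)))) = Add(2, Mul(Rational(-1, 6), Mul(-28, Add(140, S)))) = Add(2, Mul(Rational(-1, 6), Add(-3920, Mul(-28, S)))) = Add(2, Add(Rational(1960, 3), Mul(Rational(14, 3), S))) = Add(Rational(1966, 3), Mul(Rational(14, 3), S)))
Mul(Add(48765, -46117), Add(18731, Function('k')(W))) = Mul(Add(48765, -46117), Add(18731, Add(Rational(1966, 3), Mul(Rational(14, 3), Rational(-1, 98))))) = Mul(2648, Add(18731, Add(Rational(1966, 3), Rational(-1, 21)))) = Mul(2648, Add(18731, Rational(4587, 7))) = Mul(2648, Rational(135704, 7)) = Rational(359344192, 7)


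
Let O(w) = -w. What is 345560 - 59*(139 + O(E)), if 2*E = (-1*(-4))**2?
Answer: 337831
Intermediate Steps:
E = 8 (E = (-1*(-4))**2/2 = (1/2)*4**2 = (1/2)*16 = 8)
345560 - 59*(139 + O(E)) = 345560 - 59*(139 - 1*8) = 345560 - 59*(139 - 8) = 345560 - 59*131 = 345560 - 1*7729 = 345560 - 7729 = 337831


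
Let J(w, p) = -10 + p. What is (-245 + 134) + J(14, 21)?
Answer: -100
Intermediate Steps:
(-245 + 134) + J(14, 21) = (-245 + 134) + (-10 + 21) = -111 + 11 = -100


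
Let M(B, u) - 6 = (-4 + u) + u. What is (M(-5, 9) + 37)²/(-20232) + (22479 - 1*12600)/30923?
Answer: 11044789/69514904 ≈ 0.15888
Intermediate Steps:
M(B, u) = 2 + 2*u (M(B, u) = 6 + ((-4 + u) + u) = 6 + (-4 + 2*u) = 2 + 2*u)
(M(-5, 9) + 37)²/(-20232) + (22479 - 1*12600)/30923 = ((2 + 2*9) + 37)²/(-20232) + (22479 - 1*12600)/30923 = ((2 + 18) + 37)²*(-1/20232) + (22479 - 12600)*(1/30923) = (20 + 37)²*(-1/20232) + 9879*(1/30923) = 57²*(-1/20232) + 9879/30923 = 3249*(-1/20232) + 9879/30923 = -361/2248 + 9879/30923 = 11044789/69514904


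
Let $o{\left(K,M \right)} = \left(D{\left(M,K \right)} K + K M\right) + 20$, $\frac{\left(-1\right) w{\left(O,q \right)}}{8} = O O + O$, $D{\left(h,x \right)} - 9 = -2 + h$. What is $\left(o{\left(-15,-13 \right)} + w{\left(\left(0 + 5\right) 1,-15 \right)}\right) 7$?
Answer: $455$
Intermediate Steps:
$D{\left(h,x \right)} = 7 + h$ ($D{\left(h,x \right)} = 9 + \left(-2 + h\right) = 7 + h$)
$w{\left(O,q \right)} = - 8 O - 8 O^{2}$ ($w{\left(O,q \right)} = - 8 \left(O O + O\right) = - 8 \left(O^{2} + O\right) = - 8 \left(O + O^{2}\right) = - 8 O - 8 O^{2}$)
$o{\left(K,M \right)} = 20 + K M + K \left(7 + M\right)$ ($o{\left(K,M \right)} = \left(\left(7 + M\right) K + K M\right) + 20 = \left(K \left(7 + M\right) + K M\right) + 20 = \left(K M + K \left(7 + M\right)\right) + 20 = 20 + K M + K \left(7 + M\right)$)
$\left(o{\left(-15,-13 \right)} + w{\left(\left(0 + 5\right) 1,-15 \right)}\right) 7 = \left(\left(20 - -195 - 15 \left(7 - 13\right)\right) - 8 \left(0 + 5\right) 1 \left(1 + \left(0 + 5\right) 1\right)\right) 7 = \left(\left(20 + 195 - -90\right) - 8 \cdot 5 \cdot 1 \left(1 + 5 \cdot 1\right)\right) 7 = \left(\left(20 + 195 + 90\right) - 40 \left(1 + 5\right)\right) 7 = \left(305 - 40 \cdot 6\right) 7 = \left(305 - 240\right) 7 = 65 \cdot 7 = 455$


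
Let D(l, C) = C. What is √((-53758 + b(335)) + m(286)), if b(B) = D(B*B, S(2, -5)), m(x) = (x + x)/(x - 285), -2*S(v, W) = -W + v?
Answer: 7*I*√4342/2 ≈ 230.63*I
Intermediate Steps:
S(v, W) = W/2 - v/2 (S(v, W) = -(-W + v)/2 = -(v - W)/2 = W/2 - v/2)
m(x) = 2*x/(-285 + x) (m(x) = (2*x)/(-285 + x) = 2*x/(-285 + x))
b(B) = -7/2 (b(B) = (½)*(-5) - ½*2 = -5/2 - 1 = -7/2)
√((-53758 + b(335)) + m(286)) = √((-53758 - 7/2) + 2*286/(-285 + 286)) = √(-107523/2 + 2*286/1) = √(-107523/2 + 2*286*1) = √(-107523/2 + 572) = √(-106379/2) = 7*I*√4342/2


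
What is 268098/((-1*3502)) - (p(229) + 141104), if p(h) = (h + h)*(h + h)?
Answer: -614503917/1751 ≈ -3.5094e+5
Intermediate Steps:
p(h) = 4*h² (p(h) = (2*h)*(2*h) = 4*h²)
268098/((-1*3502)) - (p(229) + 141104) = 268098/((-1*3502)) - (4*229² + 141104) = 268098/(-3502) - (4*52441 + 141104) = 268098*(-1/3502) - (209764 + 141104) = -134049/1751 - 1*350868 = -134049/1751 - 350868 = -614503917/1751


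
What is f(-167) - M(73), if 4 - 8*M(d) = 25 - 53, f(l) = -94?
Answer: -98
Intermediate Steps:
M(d) = 4 (M(d) = ½ - (25 - 53)/8 = ½ - ⅛*(-28) = ½ + 7/2 = 4)
f(-167) - M(73) = -94 - 1*4 = -94 - 4 = -98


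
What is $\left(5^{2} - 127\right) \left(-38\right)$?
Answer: $3876$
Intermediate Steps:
$\left(5^{2} - 127\right) \left(-38\right) = \left(25 - 127\right) \left(-38\right) = \left(-102\right) \left(-38\right) = 3876$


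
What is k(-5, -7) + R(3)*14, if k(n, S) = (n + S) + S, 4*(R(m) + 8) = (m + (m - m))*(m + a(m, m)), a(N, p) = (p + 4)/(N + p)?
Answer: -349/4 ≈ -87.250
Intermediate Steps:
a(N, p) = (4 + p)/(N + p)
R(m) = -8 + m*(m + (4 + m)/(2*m))/4 (R(m) = -8 + ((m + (m - m))*(m + (4 + m)/(m + m)))/4 = -8 + ((m + 0)*(m + (4 + m)/((2*m))))/4 = -8 + (m*(m + (1/(2*m))*(4 + m)))/4 = -8 + (m*(m + (4 + m)/(2*m)))/4 = -8 + m*(m + (4 + m)/(2*m))/4)
k(n, S) = n + 2*S (k(n, S) = (S + n) + S = n + 2*S)
k(-5, -7) + R(3)*14 = (-5 + 2*(-7)) + (-15/2 + (1/4)*3**2 + (1/8)*3)*14 = (-5 - 14) + (-15/2 + (1/4)*9 + 3/8)*14 = -19 + (-15/2 + 9/4 + 3/8)*14 = -19 - 39/8*14 = -19 - 273/4 = -349/4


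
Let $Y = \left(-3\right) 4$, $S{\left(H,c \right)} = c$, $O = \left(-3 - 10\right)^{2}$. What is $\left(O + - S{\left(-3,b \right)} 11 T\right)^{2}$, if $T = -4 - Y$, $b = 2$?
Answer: $49$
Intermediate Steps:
$O = 169$ ($O = \left(-13\right)^{2} = 169$)
$Y = -12$
$T = 8$ ($T = -4 - -12 = -4 + 12 = 8$)
$\left(O + - S{\left(-3,b \right)} 11 T\right)^{2} = \left(169 + \left(-1\right) 2 \cdot 11 \cdot 8\right)^{2} = \left(169 + \left(-2\right) 11 \cdot 8\right)^{2} = \left(169 - 176\right)^{2} = \left(-7\right)^{2} = 49$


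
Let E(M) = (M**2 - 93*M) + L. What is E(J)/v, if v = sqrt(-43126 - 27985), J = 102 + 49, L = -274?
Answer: -8484*I*sqrt(71111)/71111 ≈ -31.815*I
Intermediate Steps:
J = 151
E(M) = -274 + M**2 - 93*M (E(M) = (M**2 - 93*M) - 274 = -274 + M**2 - 93*M)
v = I*sqrt(71111) (v = sqrt(-71111) = I*sqrt(71111) ≈ 266.67*I)
E(J)/v = (-274 + 151**2 - 93*151)/((I*sqrt(71111))) = (-274 + 22801 - 14043)*(-I*sqrt(71111)/71111) = 8484*(-I*sqrt(71111)/71111) = -8484*I*sqrt(71111)/71111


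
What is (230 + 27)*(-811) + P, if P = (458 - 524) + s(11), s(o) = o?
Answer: -208482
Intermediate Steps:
P = -55 (P = (458 - 524) + 11 = -66 + 11 = -55)
(230 + 27)*(-811) + P = (230 + 27)*(-811) - 55 = 257*(-811) - 55 = -208427 - 55 = -208482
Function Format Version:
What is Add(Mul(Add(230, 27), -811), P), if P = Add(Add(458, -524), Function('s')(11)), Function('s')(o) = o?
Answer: -208482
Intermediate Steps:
P = -55 (P = Add(Add(458, -524), 11) = Add(-66, 11) = -55)
Add(Mul(Add(230, 27), -811), P) = Add(Mul(Add(230, 27), -811), -55) = Add(Mul(257, -811), -55) = Add(-208427, -55) = -208482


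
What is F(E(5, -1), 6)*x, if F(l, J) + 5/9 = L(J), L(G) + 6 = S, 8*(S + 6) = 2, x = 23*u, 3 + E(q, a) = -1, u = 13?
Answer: -132457/36 ≈ -3679.4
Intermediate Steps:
E(q, a) = -4 (E(q, a) = -3 - 1 = -4)
x = 299 (x = 23*13 = 299)
S = -23/4 (S = -6 + (1/8)*2 = -6 + 1/4 = -23/4 ≈ -5.7500)
L(G) = -47/4 (L(G) = -6 - 23/4 = -47/4)
F(l, J) = -443/36 (F(l, J) = -5/9 - 47/4 = -443/36)
F(E(5, -1), 6)*x = -443/36*299 = -132457/36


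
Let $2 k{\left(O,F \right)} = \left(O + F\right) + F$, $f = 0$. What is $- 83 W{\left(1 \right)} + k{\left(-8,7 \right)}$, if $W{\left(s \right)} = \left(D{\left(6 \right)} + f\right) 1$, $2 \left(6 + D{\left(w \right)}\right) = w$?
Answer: $252$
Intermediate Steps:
$D{\left(w \right)} = -6 + \frac{w}{2}$
$k{\left(O,F \right)} = F + \frac{O}{2}$ ($k{\left(O,F \right)} = \frac{\left(O + F\right) + F}{2} = \frac{\left(F + O\right) + F}{2} = \frac{O + 2 F}{2} = F + \frac{O}{2}$)
$W{\left(s \right)} = -3$ ($W{\left(s \right)} = \left(\left(-6 + \frac{1}{2} \cdot 6\right) + 0\right) 1 = \left(\left(-6 + 3\right) + 0\right) 1 = \left(-3 + 0\right) 1 = \left(-3\right) 1 = -3$)
$- 83 W{\left(1 \right)} + k{\left(-8,7 \right)} = \left(-83\right) \left(-3\right) + \left(7 + \frac{1}{2} \left(-8\right)\right) = 249 + \left(7 - 4\right) = 249 + 3 = 252$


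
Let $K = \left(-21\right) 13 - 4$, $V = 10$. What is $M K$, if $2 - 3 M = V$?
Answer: $\frac{2216}{3} \approx 738.67$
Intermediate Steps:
$M = - \frac{8}{3}$ ($M = \frac{2}{3} - \frac{10}{3} = - \frac{8}{3} \approx -2.6667$)
$K = -277$ ($K = -273 - 4 = -277$)
$M K = \left(- \frac{8}{3}\right) \left(-277\right) = \frac{2216}{3}$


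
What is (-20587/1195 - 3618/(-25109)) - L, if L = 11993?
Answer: -360365618688/30005255 ≈ -12010.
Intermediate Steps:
(-20587/1195 - 3618/(-25109)) - L = (-20587/1195 - 3618/(-25109)) - 1*11993 = (-20587*1/1195 - 3618*(-1/25109)) - 11993 = (-20587/1195 + 3618/25109) - 11993 = -512595473/30005255 - 11993 = -360365618688/30005255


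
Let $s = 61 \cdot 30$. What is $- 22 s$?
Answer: $-40260$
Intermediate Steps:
$s = 1830$
$- 22 s = \left(-22\right) 1830 = -40260$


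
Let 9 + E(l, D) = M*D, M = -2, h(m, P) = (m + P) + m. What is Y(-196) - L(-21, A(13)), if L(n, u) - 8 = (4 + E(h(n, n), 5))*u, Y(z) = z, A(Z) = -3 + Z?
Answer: -54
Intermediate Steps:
h(m, P) = P + 2*m (h(m, P) = (P + m) + m = P + 2*m)
E(l, D) = -9 - 2*D
L(n, u) = 8 - 15*u (L(n, u) = 8 + (4 + (-9 - 2*5))*u = 8 + (4 + (-9 - 10))*u = 8 + (4 - 19)*u = 8 - 15*u)
Y(-196) - L(-21, A(13)) = -196 - (8 - 15*(-3 + 13)) = -196 - (8 - 15*10) = -196 - (8 - 150) = -196 - 1*(-142) = -196 + 142 = -54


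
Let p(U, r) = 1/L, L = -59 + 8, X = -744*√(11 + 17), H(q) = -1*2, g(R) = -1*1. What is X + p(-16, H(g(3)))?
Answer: -1/51 - 1488*√7 ≈ -3936.9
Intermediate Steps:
g(R) = -1
H(q) = -2
X = -1488*√7 ≈ -3936.9
L = -51
p(U, r) = -1/51 (p(U, r) = 1/(-51) = -1/51)
X + p(-16, H(g(3))) = -1488*√7 - 1/51 = -1/51 - 1488*√7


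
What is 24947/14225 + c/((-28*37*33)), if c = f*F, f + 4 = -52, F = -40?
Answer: 29322287/17368725 ≈ 1.6882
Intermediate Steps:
f = -56 (f = -4 - 52 = -56)
c = 2240 (c = -56*(-40) = 2240)
24947/14225 + c/((-28*37*33)) = 24947/14225 + 2240/((-28*37*33)) = 24947*(1/14225) + 2240/((-1036*33)) = 24947/14225 + 2240/(-34188) = 24947/14225 + 2240*(-1/34188) = 24947/14225 - 80/1221 = 29322287/17368725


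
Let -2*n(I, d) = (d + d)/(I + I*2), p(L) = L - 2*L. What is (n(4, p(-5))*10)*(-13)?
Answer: 325/6 ≈ 54.167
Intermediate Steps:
p(L) = -L
n(I, d) = -d/(3*I) (n(I, d) = -(d + d)/(2*(I + I*2)) = -2*d/(2*(I + 2*I)) = -2*d/(2*(3*I)) = -2*d*1/(3*I)/2 = -d/(3*I))
(n(4, p(-5))*10)*(-13) = (-⅓*(-1*(-5))/4*10)*(-13) = (-⅓*5*¼*10)*(-13) = -5/12*10*(-13) = -25/6*(-13) = 325/6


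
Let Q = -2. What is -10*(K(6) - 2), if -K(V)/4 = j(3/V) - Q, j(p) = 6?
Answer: 340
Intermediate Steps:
K(V) = -32 (K(V) = -4*(6 - 1*(-2)) = -4*(6 + 2) = -4*8 = -32)
-10*(K(6) - 2) = -10*(-32 - 2) = -10*(-34) = 340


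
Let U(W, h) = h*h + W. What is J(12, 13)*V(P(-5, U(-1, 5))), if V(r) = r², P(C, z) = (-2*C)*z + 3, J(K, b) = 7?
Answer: 413343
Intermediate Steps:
U(W, h) = W + h² (U(W, h) = h² + W = W + h²)
P(C, z) = 3 - 2*C*z (P(C, z) = -2*C*z + 3 = 3 - 2*C*z)
J(12, 13)*V(P(-5, U(-1, 5))) = 7*(3 - 2*(-5)*(-1 + 5²))² = 7*(3 - 2*(-5)*(-1 + 25))² = 7*(3 - 2*(-5)*24)² = 7*(3 + 240)² = 7*243² = 7*59049 = 413343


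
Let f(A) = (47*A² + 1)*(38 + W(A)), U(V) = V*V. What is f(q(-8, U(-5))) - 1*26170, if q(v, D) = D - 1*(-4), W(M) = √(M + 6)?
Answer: 1475894 + 39528*√35 ≈ 1.7097e+6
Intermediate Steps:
U(V) = V²
W(M) = √(6 + M)
q(v, D) = 4 + D (q(v, D) = D + 4 = 4 + D)
f(A) = (1 + 47*A²)*(38 + √(6 + A)) (f(A) = (47*A² + 1)*(38 + √(6 + A)) = (1 + 47*A²)*(38 + √(6 + A)))
f(q(-8, U(-5))) - 1*26170 = (38 + √(6 + (4 + (-5)²)) + 1786*(4 + (-5)²)² + 47*(4 + (-5)²)²*√(6 + (4 + (-5)²))) - 1*26170 = (38 + √(6 + (4 + 25)) + 1786*(4 + 25)² + 47*(4 + 25)²*√(6 + (4 + 25))) - 26170 = (38 + √(6 + 29) + 1786*29² + 47*29²*√(6 + 29)) - 26170 = (38 + √35 + 1786*841 + 47*841*√35) - 26170 = (38 + √35 + 1502026 + 39527*√35) - 26170 = (1502064 + 39528*√35) - 26170 = 1475894 + 39528*√35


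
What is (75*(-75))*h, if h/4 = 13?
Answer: -292500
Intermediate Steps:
h = 52 (h = 4*13 = 52)
(75*(-75))*h = (75*(-75))*52 = -5625*52 = -292500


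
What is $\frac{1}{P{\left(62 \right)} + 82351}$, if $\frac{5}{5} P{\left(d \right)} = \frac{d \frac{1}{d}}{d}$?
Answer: $\frac{62}{5105763} \approx 1.2143 \cdot 10^{-5}$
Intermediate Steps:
$P{\left(d \right)} = \frac{1}{d}$ ($P{\left(d \right)} = \frac{d \frac{1}{d}}{d} = 1 \frac{1}{d} = \frac{1}{d}$)
$\frac{1}{P{\left(62 \right)} + 82351} = \frac{1}{\frac{1}{62} + 82351} = \frac{1}{\frac{5105763}{62}} = \frac{62}{5105763}$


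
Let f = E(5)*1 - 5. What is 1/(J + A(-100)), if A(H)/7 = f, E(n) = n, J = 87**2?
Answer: 1/7569 ≈ 0.00013212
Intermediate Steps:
J = 7569
f = 0 (f = 5*1 - 5 = 5 - 5 = 0)
A(H) = 0 (A(H) = 7*0 = 0)
1/(J + A(-100)) = 1/(7569 + 0) = 1/7569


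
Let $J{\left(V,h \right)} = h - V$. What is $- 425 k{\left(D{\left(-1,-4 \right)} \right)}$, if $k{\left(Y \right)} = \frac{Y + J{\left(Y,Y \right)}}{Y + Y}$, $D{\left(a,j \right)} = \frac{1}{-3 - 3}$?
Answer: $- \frac{425}{2} \approx -212.5$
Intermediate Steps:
$D{\left(a,j \right)} = - \frac{1}{6}$ ($D{\left(a,j \right)} = \frac{1}{-6} = - \frac{1}{6}$)
$k{\left(Y \right)} = \frac{1}{2}$ ($k{\left(Y \right)} = \frac{Y + \left(Y - Y\right)}{Y + Y} = \frac{Y + 0}{2 Y} = Y \frac{1}{2 Y} = \frac{1}{2}$)
$- 425 k{\left(D{\left(-1,-4 \right)} \right)} = \left(-425\right) \frac{1}{2} = - \frac{425}{2}$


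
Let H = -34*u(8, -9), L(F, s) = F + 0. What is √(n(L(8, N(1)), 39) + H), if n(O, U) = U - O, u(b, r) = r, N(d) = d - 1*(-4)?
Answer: √337 ≈ 18.358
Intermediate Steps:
N(d) = 4 + d (N(d) = d + 4 = 4 + d)
L(F, s) = F
H = 306 (H = -34*(-9) = 306)
√(n(L(8, N(1)), 39) + H) = √((39 - 1*8) + 306) = √((39 - 8) + 306) = √(31 + 306) = √337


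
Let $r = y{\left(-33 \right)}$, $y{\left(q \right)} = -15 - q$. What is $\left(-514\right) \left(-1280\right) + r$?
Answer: $657938$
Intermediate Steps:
$r = 18$ ($r = -15 - -33 = -15 + 33 = 18$)
$\left(-514\right) \left(-1280\right) + r = \left(-514\right) \left(-1280\right) + 18 = 657920 + 18 = 657938$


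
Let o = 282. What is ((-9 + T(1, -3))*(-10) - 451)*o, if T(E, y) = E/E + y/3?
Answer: -101802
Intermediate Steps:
T(E, y) = 1 + y/3 (T(E, y) = 1 + y*(1/3) = 1 + y/3)
((-9 + T(1, -3))*(-10) - 451)*o = ((-9 + (1 + (1/3)*(-3)))*(-10) - 451)*282 = ((-9 + (1 - 1))*(-10) - 451)*282 = ((-9 + 0)*(-10) - 451)*282 = (-9*(-10) - 451)*282 = (90 - 451)*282 = -361*282 = -101802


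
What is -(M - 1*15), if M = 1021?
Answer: -1006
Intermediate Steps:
-(M - 1*15) = -(1021 - 1*15) = -(1021 - 15) = -1*1006 = -1006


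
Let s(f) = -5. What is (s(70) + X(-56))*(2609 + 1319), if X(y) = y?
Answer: -239608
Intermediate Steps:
(s(70) + X(-56))*(2609 + 1319) = (-5 - 56)*(2609 + 1319) = -61*3928 = -239608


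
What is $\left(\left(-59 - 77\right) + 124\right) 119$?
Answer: $-1428$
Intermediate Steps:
$\left(\left(-59 - 77\right) + 124\right) 119 = \left(-136 + 124\right) 119 = \left(-12\right) 119 = -1428$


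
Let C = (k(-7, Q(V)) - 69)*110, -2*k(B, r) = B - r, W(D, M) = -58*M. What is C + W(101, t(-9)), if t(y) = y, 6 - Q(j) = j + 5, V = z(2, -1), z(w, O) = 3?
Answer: -6793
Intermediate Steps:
V = 3
Q(j) = 1 - j (Q(j) = 6 - (j + 5) = 6 - (5 + j) = 6 + (-5 - j) = 1 - j)
k(B, r) = r/2 - B/2 (k(B, r) = -(B - r)/2 = r/2 - B/2)
C = -7315 (C = (((1 - 1*3)/2 - 1/2*(-7)) - 69)*110 = (((1 - 3)/2 + 7/2) - 69)*110 = (((1/2)*(-2) + 7/2) - 69)*110 = ((-1 + 7/2) - 69)*110 = (5/2 - 69)*110 = -133/2*110 = -7315)
C + W(101, t(-9)) = -7315 - 58*(-9) = -7315 + 522 = -6793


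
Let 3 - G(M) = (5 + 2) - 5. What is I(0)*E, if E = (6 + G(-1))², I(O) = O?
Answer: 0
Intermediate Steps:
G(M) = 1 (G(M) = 3 - ((5 + 2) - 5) = 3 - (7 - 5) = 3 - 1*2 = 3 - 2 = 1)
E = 49 (E = (6 + 1)² = 7² = 49)
I(0)*E = 0*49 = 0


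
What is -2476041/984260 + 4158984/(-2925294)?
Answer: -1889444912149/479874978740 ≈ -3.9374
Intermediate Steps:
-2476041/984260 + 4158984/(-2925294) = -2476041*1/984260 + 4158984*(-1/2925294) = -2476041/984260 - 693164/487549 = -1889444912149/479874978740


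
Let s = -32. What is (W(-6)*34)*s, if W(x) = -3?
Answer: 3264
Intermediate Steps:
(W(-6)*34)*s = -3*34*(-32) = -102*(-32) = 3264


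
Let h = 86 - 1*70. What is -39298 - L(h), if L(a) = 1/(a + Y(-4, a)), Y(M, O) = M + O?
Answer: -1100345/28 ≈ -39298.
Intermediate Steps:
h = 16 (h = 86 - 70 = 16)
L(a) = 1/(-4 + 2*a) (L(a) = 1/(a + (-4 + a)) = 1/(-4 + 2*a))
-39298 - L(h) = -39298 - 1/(2*(-2 + 16)) = -39298 - 1/(2*14) = -39298 - 1*1/28 = -39298 - 1/28 = -1100345/28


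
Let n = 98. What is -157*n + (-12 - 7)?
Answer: -15405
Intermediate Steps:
-157*n + (-12 - 7) = -157*98 + (-12 - 7) = -15386 - 19 = -15405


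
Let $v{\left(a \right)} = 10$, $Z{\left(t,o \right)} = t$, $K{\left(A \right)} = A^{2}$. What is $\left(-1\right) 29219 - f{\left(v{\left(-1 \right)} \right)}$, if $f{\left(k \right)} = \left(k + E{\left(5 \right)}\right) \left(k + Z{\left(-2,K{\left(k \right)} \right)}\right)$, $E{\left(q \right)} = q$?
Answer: $-29339$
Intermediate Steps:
$f{\left(k \right)} = \left(-2 + k\right) \left(5 + k\right)$ ($f{\left(k \right)} = \left(k + 5\right) \left(k - 2\right) = \left(5 + k\right) \left(-2 + k\right) = \left(-2 + k\right) \left(5 + k\right)$)
$\left(-1\right) 29219 - f{\left(v{\left(-1 \right)} \right)} = \left(-1\right) 29219 - \left(-10 + 10^{2} + 3 \cdot 10\right) = -29219 - \left(-10 + 100 + 30\right) = -29219 - 120 = -29339$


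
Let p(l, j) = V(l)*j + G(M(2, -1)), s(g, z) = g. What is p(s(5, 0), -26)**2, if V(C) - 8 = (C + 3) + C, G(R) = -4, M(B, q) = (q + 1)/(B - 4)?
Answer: 302500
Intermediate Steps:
M(B, q) = (1 + q)/(-4 + B)
V(C) = 11 + 2*C (V(C) = 8 + ((C + 3) + C) = 8 + ((3 + C) + C) = 8 + (3 + 2*C) = 11 + 2*C)
p(l, j) = -4 + j*(11 + 2*l) (p(l, j) = (11 + 2*l)*j - 4 = j*(11 + 2*l) - 4 = -4 + j*(11 + 2*l))
p(s(5, 0), -26)**2 = (-4 - 26*(11 + 2*5))**2 = (-4 - 26*(11 + 10))**2 = (-4 - 26*21)**2 = (-4 - 546)**2 = (-550)**2 = 302500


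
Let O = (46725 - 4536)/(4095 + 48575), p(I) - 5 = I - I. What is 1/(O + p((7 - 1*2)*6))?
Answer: 52670/305539 ≈ 0.17238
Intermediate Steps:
p(I) = 5 (p(I) = 5 + (I - I) = 5 + 0 = 5)
O = 42189/52670 ≈ 0.80101
1/(O + p((7 - 1*2)*6)) = 1/(42189/52670 + 5) = 1/(305539/52670) = 52670/305539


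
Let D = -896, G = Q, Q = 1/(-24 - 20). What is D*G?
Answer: 224/11 ≈ 20.364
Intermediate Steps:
Q = -1/44 (Q = 1/(-44) = -1/44 ≈ -0.022727)
G = -1/44 ≈ -0.022727
D*G = -896*(-1/44) = 224/11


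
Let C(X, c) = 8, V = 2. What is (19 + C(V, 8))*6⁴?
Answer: 34992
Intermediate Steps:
(19 + C(V, 8))*6⁴ = (19 + 8)*6⁴ = 27*1296 = 34992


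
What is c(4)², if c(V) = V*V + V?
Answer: 400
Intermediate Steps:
c(V) = V + V² (c(V) = V² + V = V + V²)
c(4)² = (4*(1 + 4))² = (4*5)² = 20² = 400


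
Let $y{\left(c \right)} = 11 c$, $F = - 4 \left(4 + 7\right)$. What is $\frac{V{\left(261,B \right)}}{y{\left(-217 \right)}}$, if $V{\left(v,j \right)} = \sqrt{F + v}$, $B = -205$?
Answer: $- \frac{\sqrt{217}}{2387} \approx -0.0061713$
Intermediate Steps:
$F = -44$ ($F = \left(-4\right) 11 = -44$)
$V{\left(v,j \right)} = \sqrt{-44 + v}$
$\frac{V{\left(261,B \right)}}{y{\left(-217 \right)}} = \frac{\sqrt{-44 + 261}}{11 \left(-217\right)} = \frac{\sqrt{217}}{-2387} = \sqrt{217} \left(- \frac{1}{2387}\right) = - \frac{\sqrt{217}}{2387}$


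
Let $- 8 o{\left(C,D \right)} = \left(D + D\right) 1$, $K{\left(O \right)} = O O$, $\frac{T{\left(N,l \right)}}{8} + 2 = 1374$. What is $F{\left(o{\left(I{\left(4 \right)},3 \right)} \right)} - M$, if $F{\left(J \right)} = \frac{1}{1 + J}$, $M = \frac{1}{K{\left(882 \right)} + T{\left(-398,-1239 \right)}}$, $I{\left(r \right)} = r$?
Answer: $\frac{3155599}{788900} \approx 4.0$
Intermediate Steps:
$T{\left(N,l \right)} = 10976$ ($T{\left(N,l \right)} = -16 + 8 \cdot 1374 = -16 + 10992 = 10976$)
$K{\left(O \right)} = O^{2}$
$o{\left(C,D \right)} = - \frac{D}{4}$ ($o{\left(C,D \right)} = - \frac{\left(D + D\right) 1}{8} = - \frac{2 D 1}{8} = - \frac{2 D}{8} = - \frac{D}{4}$)
$M = \frac{1}{788900}$ ($M = \frac{1}{882^{2} + 10976} = \frac{1}{777924 + 10976} = \frac{1}{788900} \approx 1.2676 \cdot 10^{-6}$)
$F{\left(o{\left(I{\left(4 \right)},3 \right)} \right)} - M = \frac{1}{1 - \frac{3}{4}} - \frac{1}{788900} = \frac{1}{\frac{1}{4}} - \frac{1}{788900} = 4 - \frac{1}{788900} = \frac{3155599}{788900}$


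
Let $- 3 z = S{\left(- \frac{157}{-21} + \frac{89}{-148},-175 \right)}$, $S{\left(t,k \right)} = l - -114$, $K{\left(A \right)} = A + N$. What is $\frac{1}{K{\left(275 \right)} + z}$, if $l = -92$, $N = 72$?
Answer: $\frac{3}{1019} \approx 0.0029441$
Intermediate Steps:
$K{\left(A \right)} = 72 + A$ ($K{\left(A \right)} = A + 72 = 72 + A$)
$S{\left(t,k \right)} = 22$ ($S{\left(t,k \right)} = -92 - -114 = -92 + 114 = 22$)
$z = - \frac{22}{3}$ ($z = \left(- \frac{1}{3}\right) 22 = - \frac{22}{3} \approx -7.3333$)
$\frac{1}{K{\left(275 \right)} + z} = \frac{1}{\left(72 + 275\right) - \frac{22}{3}} = \frac{1}{347 - \frac{22}{3}} = \frac{1}{\frac{1019}{3}} = \frac{3}{1019}$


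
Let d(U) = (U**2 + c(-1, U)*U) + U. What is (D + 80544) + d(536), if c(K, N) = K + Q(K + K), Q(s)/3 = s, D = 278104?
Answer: 642728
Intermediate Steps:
Q(s) = 3*s
c(K, N) = 7*K (c(K, N) = K + 3*(K + K) = K + 3*(2*K) = K + 6*K = 7*K)
d(U) = U**2 - 6*U (d(U) = (U**2 + (7*(-1))*U) + U = (U**2 - 7*U) + U = U**2 - 6*U)
(D + 80544) + d(536) = (278104 + 80544) + 536*(-6 + 536) = 358648 + 536*530 = 358648 + 284080 = 642728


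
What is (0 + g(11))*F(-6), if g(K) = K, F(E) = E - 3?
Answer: -99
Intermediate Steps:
F(E) = -3 + E
(0 + g(11))*F(-6) = (0 + 11)*(-3 - 6) = 11*(-9) = -99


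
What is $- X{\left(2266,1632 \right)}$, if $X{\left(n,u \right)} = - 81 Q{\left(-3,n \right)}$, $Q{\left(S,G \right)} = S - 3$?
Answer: $-486$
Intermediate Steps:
$Q{\left(S,G \right)} = -3 + S$
$X{\left(n,u \right)} = 486$ ($X{\left(n,u \right)} = - 81 \left(-3 - 3\right) = \left(-81\right) \left(-6\right) = 486$)
$- X{\left(2266,1632 \right)} = \left(-1\right) 486 = -486$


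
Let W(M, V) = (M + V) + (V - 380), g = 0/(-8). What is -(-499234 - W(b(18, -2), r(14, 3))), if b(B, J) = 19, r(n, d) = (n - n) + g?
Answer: 498873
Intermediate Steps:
g = 0 (g = 0*(-1/8) = 0)
r(n, d) = 0 (r(n, d) = (n - n) + 0 = 0 + 0 = 0)
W(M, V) = -380 + M + 2*V (W(M, V) = (M + V) + (-380 + V) = -380 + M + 2*V)
-(-499234 - W(b(18, -2), r(14, 3))) = -(-499234 - (-380 + 19 + 2*0)) = -(-499234 - (-380 + 19 + 0)) = -(-499234 - 1*(-361)) = -(-499234 + 361) = -1*(-498873) = 498873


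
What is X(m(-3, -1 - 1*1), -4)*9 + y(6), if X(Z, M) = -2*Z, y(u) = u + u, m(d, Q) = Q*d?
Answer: -96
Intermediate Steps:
y(u) = 2*u
X(m(-3, -1 - 1*1), -4)*9 + y(6) = -2*(-1 - 1*1)*(-3)*9 + 2*6 = -2*(-1 - 1)*(-3)*9 + 12 = -(-4)*(-3)*9 + 12 = -2*6*9 + 12 = -12*9 + 12 = -108 + 12 = -96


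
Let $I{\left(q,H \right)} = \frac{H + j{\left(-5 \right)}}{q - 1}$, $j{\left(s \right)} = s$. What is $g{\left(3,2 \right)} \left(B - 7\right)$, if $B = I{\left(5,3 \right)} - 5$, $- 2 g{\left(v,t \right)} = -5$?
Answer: $- \frac{125}{4} \approx -31.25$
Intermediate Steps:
$g{\left(v,t \right)} = \frac{5}{2}$ ($g{\left(v,t \right)} = \left(- \frac{1}{2}\right) \left(-5\right) = \frac{5}{2}$)
$I{\left(q,H \right)} = \frac{-5 + H}{-1 + q}$ ($I{\left(q,H \right)} = \frac{H - 5}{q - 1} = \frac{-5 + H}{-1 + q}$)
$B = - \frac{11}{2}$ ($B = \frac{-5 + 3}{-1 + 5} - 5 = \frac{1}{4} \left(-2\right) - 5 = - \frac{1}{2} - 5 = - \frac{11}{2} \approx -5.5$)
$g{\left(3,2 \right)} \left(B - 7\right) = \frac{5 \left(- \frac{11}{2} - 7\right)}{2} = \frac{5}{2} \left(- \frac{25}{2}\right) = - \frac{125}{4}$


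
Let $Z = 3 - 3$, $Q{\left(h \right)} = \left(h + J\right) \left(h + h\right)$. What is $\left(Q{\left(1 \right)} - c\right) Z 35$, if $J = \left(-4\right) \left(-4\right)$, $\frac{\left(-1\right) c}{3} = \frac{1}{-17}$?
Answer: $0$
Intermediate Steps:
$c = \frac{3}{17}$ ($c = - \frac{3}{-17} = \left(-3\right) \left(- \frac{1}{17}\right) = \frac{3}{17} \approx 0.17647$)
$J = 16$
$Q{\left(h \right)} = 2 h \left(16 + h\right)$ ($Q{\left(h \right)} = \left(h + 16\right) \left(h + h\right) = \left(16 + h\right) 2 h = 2 h \left(16 + h\right)$)
$Z = 0$ ($Z = 3 - 3 = 0$)
$\left(Q{\left(1 \right)} - c\right) Z 35 = \left(2 \cdot 1 \left(16 + 1\right) - \frac{3}{17}\right) 0 \cdot 35 = \left(2 \cdot 1 \cdot 17 - \frac{3}{17}\right) 0 \cdot 35 = \left(34 - \frac{3}{17}\right) 0 \cdot 35 = \frac{575}{17} \cdot 0 \cdot 35 = 0 \cdot 35 = 0$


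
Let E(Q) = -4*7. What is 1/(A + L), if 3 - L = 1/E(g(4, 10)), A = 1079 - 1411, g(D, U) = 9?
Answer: -28/9211 ≈ -0.0030398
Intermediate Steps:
E(Q) = -28
A = -332
L = 85/28 (L = 3 - 1/(-28) = 3 - 1*(-1/28) = 3 + 1/28 = 85/28 ≈ 3.0357)
1/(A + L) = 1/(-332 + 85/28) = 1/(-9211/28) = -28/9211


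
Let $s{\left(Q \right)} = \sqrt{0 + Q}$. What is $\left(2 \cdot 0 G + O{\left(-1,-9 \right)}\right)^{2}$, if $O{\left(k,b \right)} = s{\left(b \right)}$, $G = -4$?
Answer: $-9$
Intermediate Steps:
$s{\left(Q \right)} = \sqrt{Q}$
$O{\left(k,b \right)} = \sqrt{b}$
$\left(2 \cdot 0 G + O{\left(-1,-9 \right)}\right)^{2} = \left(2 \cdot 0 \left(-4\right) + \sqrt{-9}\right)^{2} = \left(0 \left(-4\right) + 3 i\right)^{2} = \left(0 + 3 i\right)^{2} = \left(3 i\right)^{2} = -9$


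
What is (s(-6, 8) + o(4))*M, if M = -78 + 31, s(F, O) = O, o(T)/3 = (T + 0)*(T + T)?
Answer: -4888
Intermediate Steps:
o(T) = 6*T**2 (o(T) = 3*((T + 0)*(T + T)) = 3*(T*(2*T)) = 3*(2*T**2) = 6*T**2)
M = -47
(s(-6, 8) + o(4))*M = (8 + 6*4**2)*(-47) = (8 + 6*16)*(-47) = (8 + 96)*(-47) = 104*(-47) = -4888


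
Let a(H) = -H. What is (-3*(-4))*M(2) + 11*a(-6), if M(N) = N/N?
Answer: 78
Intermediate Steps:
M(N) = 1
(-3*(-4))*M(2) + 11*a(-6) = -3*(-4)*1 + 11*(-1*(-6)) = 12*1 + 11*6 = 12 + 66 = 78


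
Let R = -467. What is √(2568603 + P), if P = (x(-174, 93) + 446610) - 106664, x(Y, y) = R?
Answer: √2908082 ≈ 1705.3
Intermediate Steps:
x(Y, y) = -467
P = 339479 (P = (-467 + 446610) - 106664 = 446143 - 106664 = 339479)
√(2568603 + P) = √(2568603 + 339479) = √2908082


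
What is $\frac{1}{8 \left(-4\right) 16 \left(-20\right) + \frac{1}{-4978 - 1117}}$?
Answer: $\frac{6095}{62412799} \approx 9.7656 \cdot 10^{-5}$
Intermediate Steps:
$\frac{1}{8 \left(-4\right) 16 \left(-20\right) + \frac{1}{-4978 - 1117}} = \frac{1}{\left(-32\right) 16 \left(-20\right) + \frac{1}{-6095}} = \frac{1}{\left(-512\right) \left(-20\right) - \frac{1}{6095}} = \frac{1}{10240 - \frac{1}{6095}} = \frac{1}{\frac{62412799}{6095}} = \frac{6095}{62412799}$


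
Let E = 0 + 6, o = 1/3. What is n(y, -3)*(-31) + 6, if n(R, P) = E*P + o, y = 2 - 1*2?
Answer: 1661/3 ≈ 553.67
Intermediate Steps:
o = ⅓ ≈ 0.33333
y = 0 (y = 2 - 2 = 0)
E = 6
n(R, P) = ⅓ + 6*P (n(R, P) = 6*P + ⅓ = ⅓ + 6*P)
n(y, -3)*(-31) + 6 = (⅓ + 6*(-3))*(-31) + 6 = (⅓ - 18)*(-31) + 6 = -53/3*(-31) + 6 = 1643/3 + 6 = 1661/3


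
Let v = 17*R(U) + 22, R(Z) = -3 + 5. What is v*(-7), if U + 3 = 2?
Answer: -392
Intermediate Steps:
U = -1 (U = -3 + 2 = -1)
R(Z) = 2
v = 56 (v = 17*2 + 22 = 34 + 22 = 56)
v*(-7) = 56*(-7) = -392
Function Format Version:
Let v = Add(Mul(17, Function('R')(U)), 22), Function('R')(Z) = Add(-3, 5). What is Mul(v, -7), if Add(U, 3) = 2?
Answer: -392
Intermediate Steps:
U = -1 (U = Add(-3, 2) = -1)
Function('R')(Z) = 2
v = 56 (v = Add(Mul(17, 2), 22) = Add(34, 22) = 56)
Mul(v, -7) = Mul(56, -7) = -392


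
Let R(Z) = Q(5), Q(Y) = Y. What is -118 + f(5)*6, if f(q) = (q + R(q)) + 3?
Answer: -40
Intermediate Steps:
R(Z) = 5
f(q) = 8 + q (f(q) = (q + 5) + 3 = (5 + q) + 3 = 8 + q)
-118 + f(5)*6 = -118 + (8 + 5)*6 = -118 + 13*6 = -118 + 78 = -40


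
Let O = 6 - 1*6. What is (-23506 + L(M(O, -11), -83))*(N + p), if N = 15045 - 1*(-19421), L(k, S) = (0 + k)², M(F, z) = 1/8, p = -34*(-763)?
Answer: -11359596033/8 ≈ -1.4200e+9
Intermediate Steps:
p = 25942
O = 0 (O = 6 - 6 = 0)
M(F, z) = ⅛
L(k, S) = k²
N = 34466 (N = 15045 + 19421 = 34466)
(-23506 + L(M(O, -11), -83))*(N + p) = (-23506 + (⅛)²)*(34466 + 25942) = (-23506 + 1/64)*60408 = -1504383/64*60408 = -11359596033/8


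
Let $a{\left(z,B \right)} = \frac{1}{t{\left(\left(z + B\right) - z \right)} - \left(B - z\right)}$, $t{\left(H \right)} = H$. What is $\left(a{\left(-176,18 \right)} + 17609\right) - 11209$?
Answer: $\frac{1126399}{176} \approx 6400.0$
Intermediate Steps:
$a{\left(z,B \right)} = \frac{1}{z}$ ($a{\left(z,B \right)} = \frac{1}{\left(\left(z + B\right) - z\right) - \left(B - z\right)} = \frac{1}{\left(\left(B + z\right) - z\right) - \left(B - z\right)} = \frac{1}{B - \left(B - z\right)} = \frac{1}{z}$)
$\left(a{\left(-176,18 \right)} + 17609\right) - 11209 = \left(\frac{1}{-176} + 17609\right) - 11209 = \left(- \frac{1}{176} + 17609\right) - 11209 = \frac{3099183}{176} - 11209 = \frac{1126399}{176}$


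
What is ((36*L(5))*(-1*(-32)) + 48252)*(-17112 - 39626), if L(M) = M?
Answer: -3064532856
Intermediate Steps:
((36*L(5))*(-1*(-32)) + 48252)*(-17112 - 39626) = ((36*5)*(-1*(-32)) + 48252)*(-17112 - 39626) = (180*32 + 48252)*(-56738) = (5760 + 48252)*(-56738) = 54012*(-56738) = -3064532856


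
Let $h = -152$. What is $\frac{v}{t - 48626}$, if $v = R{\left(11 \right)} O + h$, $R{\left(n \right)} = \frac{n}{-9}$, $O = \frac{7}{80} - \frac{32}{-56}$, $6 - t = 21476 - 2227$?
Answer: $\frac{85571}{38006640} \approx 0.0022515$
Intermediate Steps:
$t = -19243$ ($t = 6 - \left(21476 - 2227\right) = 6 - 19249 = -19243$)
$O = \frac{369}{560}$ ($O = 7 \cdot \frac{1}{80} - - \frac{4}{7} = \frac{7}{80} + \frac{4}{7} = \frac{369}{560} \approx 0.65893$)
$R{\left(n \right)} = - \frac{n}{9}$ ($R{\left(n \right)} = n \left(- \frac{1}{9}\right) = - \frac{n}{9}$)
$v = - \frac{85571}{560}$ ($v = \left(- \frac{1}{9}\right) 11 \cdot \frac{369}{560} - 152 = \left(- \frac{11}{9}\right) \frac{369}{560} - 152 = - \frac{451}{560} - 152 = - \frac{85571}{560} \approx -152.81$)
$\frac{v}{t - 48626} = - \frac{85571}{560 \left(-19243 - 48626\right)} = - \frac{85571}{560 \left(-67869\right)} = \left(- \frac{85571}{560}\right) \left(- \frac{1}{67869}\right) = \frac{85571}{38006640}$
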